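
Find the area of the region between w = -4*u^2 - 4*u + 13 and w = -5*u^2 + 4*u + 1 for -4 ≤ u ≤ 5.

153

The difference (-4*u^2 - 4*u + 13) - (-5*u^2 + 4*u + 1) = u^2 - 8*u + 12 changes sign at u = 2 inside [-4, 5], so split the integral there.
∫[-4,2] (u^2 - 8*u + 12) du = 144.
∫[2,5] (u^2 - 8*u + 12) du = -9; the area of that piece is 9.
Total area = 144 + 9 = 153.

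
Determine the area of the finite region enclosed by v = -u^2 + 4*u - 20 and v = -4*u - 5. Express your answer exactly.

Set the curves equal: -u^2 + 4*u - 20 = -4*u - 5, so -u^2 + 8*u - 15 = 0, which factors as -(u - 5)*(u - 3) = 0. The curves meet at u = 3, 5.
On [3, 5], v = -u^2 + 4*u - 20 is on top; that piece has area ∫[3,5] (-u^2 + 8*u - 15) du = 4/3.

4/3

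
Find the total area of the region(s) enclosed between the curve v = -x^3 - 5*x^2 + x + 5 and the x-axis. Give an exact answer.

The curve meets the x-axis where -x^3 - 5*x^2 + x + 5 = 0, i.e. -(x - 1)*(x + 1)*(x + 5) = 0, at x = -5, -1, 1.
On [-5, -1] the curve lies below the axis; ∫[-5,-1] (-x^3 - 5*x^2 + x + 5) dx = -128/3, giving area 128/3.
On [-1, 1] the curve lies above the axis; ∫[-1,1] (-x^3 - 5*x^2 + x + 5) dx = 20/3, giving area 20/3.
Total area = 128/3 + 20/3 = 148/3.

148/3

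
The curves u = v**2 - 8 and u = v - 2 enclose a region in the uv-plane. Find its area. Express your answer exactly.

Both boundary curves give u as a function of v, so integrate with respect to v. Setting them equal: v**2 - v - 6 = 0, i.e. (v - 3)*(v + 2) = 0, so they meet at v = -2, 3.
For v in [-2, 3], u = v**2 - 8 is on the left; area = ∫[-2,3] (-(v**2 - v - 6)) dv = 125/6.

125/6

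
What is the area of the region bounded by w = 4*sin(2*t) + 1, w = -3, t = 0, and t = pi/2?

4 + 2*pi

On [0, pi/2], (4*sin(2*t) + 1) - (-3) = 4*sin(2*t) + 4 is ≥ 0 throughout, so the area is a single integral of |4*sin(2*t) + 4|.
∫[0,pi/2] (4*sin(2*t) + 4) dt = 4 + 2*pi.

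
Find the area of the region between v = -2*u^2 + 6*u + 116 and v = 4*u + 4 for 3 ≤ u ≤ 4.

On [3, 4], (-2*u^2 + 6*u + 116) - (4*u + 4) = -2*u^2 + 2*u + 112 is ≥ 0 throughout, so the area is a single integral of |-2*u^2 + 2*u + 112|.
∫[3,4] (-2*u^2 + 2*u + 112) du = 283/3.

283/3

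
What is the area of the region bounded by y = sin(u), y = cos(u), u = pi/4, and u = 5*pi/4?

2*sqrt(2)

On [pi/4, 5*pi/4], (sin(u)) - (cos(u)) = sin(u) - cos(u) is ≥ 0 throughout, so the area is a single integral of |sin(u) - cos(u)|.
∫[pi/4,5*pi/4] (sin(u) - cos(u)) du = 2*sqrt(2).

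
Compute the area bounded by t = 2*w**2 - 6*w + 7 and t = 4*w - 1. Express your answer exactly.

9

Both boundary curves give t as a function of w, so integrate with respect to w. Setting them equal: 2*w**2 - 10*w + 8 = 0, i.e. 2*(w - 4)*(w - 1) = 0, so they meet at w = 1, 4.
For w in [1, 4], t = 2*w**2 - 6*w + 7 is on the left; area = ∫[1,4] (-(2*w**2 - 10*w + 8)) dw = 9.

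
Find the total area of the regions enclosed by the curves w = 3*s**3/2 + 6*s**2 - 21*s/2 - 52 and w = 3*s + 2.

1741/8

Set the curves equal: 3*s**3/2 + 6*s**2 - 21*s/2 - 52 = 3*s + 2, so 3*s**3/2 + 6*s**2 - 27*s/2 - 54 = 0, which factors as 3*(s - 3)*(s + 3)*(s + 4)/2 = 0. The curves meet at s = -4, -3, 3.
On [-4, -3], w = 3*s**3/2 + 6*s**2 - 21*s/2 - 52 is on top; that piece has area ∫[-4,-3] (3*s**3/2 + 6*s**2 - 27*s/2 - 54) ds = 13/8.
On [-3, 3], w = 3*s + 2 is on top; that piece has area ∫[-3,3] (-(3*s**3/2 + 6*s**2 - 27*s/2 - 54)) ds = 216.
Total enclosed area = 13/8 + 216 = 1741/8.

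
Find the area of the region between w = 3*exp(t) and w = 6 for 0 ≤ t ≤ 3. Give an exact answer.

The difference (3*exp(t)) - (6) = 3*exp(t) - 6 changes sign at t = log(2) inside [0, 3], so split the integral there.
∫[0,log(2)] (3*exp(t) - 6) dt = 3 - log(64); the area of that piece is -3 + log(64).
∫[log(2),3] (3*exp(t) - 6) dt = -24 + 6*log(2) + 3*exp(3).
Total area = (-3 + log(64)) + (-24 + 6*log(2) + 3*exp(3)) = -27 + 12*log(2) + 3*exp(3).

-27 + 12*log(2) + 3*exp(3)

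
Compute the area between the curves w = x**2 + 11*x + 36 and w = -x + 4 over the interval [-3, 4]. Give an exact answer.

889/3

On [-3, 4], (x**2 + 11*x + 36) - (-x + 4) = x**2 + 12*x + 32 is ≥ 0 throughout, so the area is a single integral of |x**2 + 12*x + 32|.
∫[-3,4] (x**2 + 12*x + 32) dx = 889/3.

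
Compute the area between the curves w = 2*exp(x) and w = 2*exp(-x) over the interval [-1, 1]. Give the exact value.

-8 + 4*exp(-1) + 4*exp(1)

The difference (2*exp(x)) - (2*exp(-x)) = 2*exp(x) - 2*exp(-x) changes sign at x = 0 inside [-1, 1], so split the integral there.
∫[-1,0] (2*exp(x) - 2*exp(-x)) dx = -2*exp(1) - 2*exp(-1) + 4; the area of that piece is -4 + 2*exp(-1) + 2*exp(1).
∫[0,1] (2*exp(x) - 2*exp(-x)) dx = -4 + 2*exp(-1) + 2*exp(1).
Total area = (-4 + 2*exp(-1) + 2*exp(1)) + (-4 + 2*exp(-1) + 2*exp(1)) = -8 + 4*exp(-1) + 4*exp(1).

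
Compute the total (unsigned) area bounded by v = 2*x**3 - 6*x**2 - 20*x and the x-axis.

The curve meets the x-axis where 2*x**3 - 6*x**2 - 20*x = 0, i.e. 2*x*(x - 5)*(x + 2) = 0, at x = -2, 0, 5.
On [-2, 0] the curve lies above the axis; ∫[-2,0] (2*x**3 - 6*x**2 - 20*x) dx = 16, giving area 16.
On [0, 5] the curve lies below the axis; ∫[0,5] (2*x**3 - 6*x**2 - 20*x) dx = -375/2, giving area 375/2.
Total area = 16 + 375/2 = 407/2.

407/2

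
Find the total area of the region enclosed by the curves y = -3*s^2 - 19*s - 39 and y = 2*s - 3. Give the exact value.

Set the curves equal: -3*s^2 - 19*s - 39 = 2*s - 3, so -3*s^2 - 21*s - 36 = 0, which factors as -3*(s + 3)*(s + 4) = 0. The curves meet at s = -4, -3.
On [-4, -3], y = -3*s^2 - 19*s - 39 is on top; that piece has area ∫[-4,-3] (-3*s^2 - 21*s - 36) ds = 1/2.

1/2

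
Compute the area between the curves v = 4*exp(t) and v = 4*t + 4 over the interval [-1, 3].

On [-1, 3], (4*exp(t)) - (4*t + 4) = -4*t + 4*exp(t) - 4 is ≥ 0 throughout, so the area is a single integral of |-4*t + 4*exp(t) - 4|.
∫[-1,3] (-4*t + 4*exp(t) - 4) dt = -32 - 4*exp(-1) + 4*exp(3).

-32 - 4*exp(-1) + 4*exp(3)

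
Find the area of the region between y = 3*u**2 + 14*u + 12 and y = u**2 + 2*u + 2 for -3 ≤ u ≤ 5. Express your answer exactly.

896/3

The difference (3*u**2 + 14*u + 12) - (u**2 + 2*u + 2) = 2*u**2 + 12*u + 10 changes sign at u = -1 inside [-3, 5], so split the integral there.
∫[-3,-1] (2*u**2 + 12*u + 10) du = -32/3; the area of that piece is 32/3.
∫[-1,5] (2*u**2 + 12*u + 10) du = 288.
Total area = 32/3 + 288 = 896/3.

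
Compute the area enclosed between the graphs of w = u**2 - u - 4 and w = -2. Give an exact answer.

Set the curves equal: u**2 - u - 4 = -2, so u**2 - u - 2 = 0, which factors as (u - 2)*(u + 1) = 0. The curves meet at u = -1, 2.
On [-1, 2], w = -2 is on top; that piece has area ∫[-1,2] (-(u**2 - u - 2)) du = 9/2.

9/2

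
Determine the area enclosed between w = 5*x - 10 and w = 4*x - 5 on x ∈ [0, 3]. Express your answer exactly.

On [0, 3], (5*x - 10) - (4*x - 5) = x - 5 is ≤ 0 throughout, so the area is a single integral of |x - 5|.
∫[0,3] (x - 5) dx = -21/2; the area of that piece is 21/2.

21/2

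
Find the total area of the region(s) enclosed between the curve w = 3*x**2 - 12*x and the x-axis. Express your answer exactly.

32

The curve meets the x-axis where 3*x**2 - 12*x = 0, i.e. 3*x*(x - 4) = 0, at x = 0, 4.
On [0, 4] the curve lies below the axis; ∫[0,4] (3*x**2 - 12*x) dx = -32, giving area 32.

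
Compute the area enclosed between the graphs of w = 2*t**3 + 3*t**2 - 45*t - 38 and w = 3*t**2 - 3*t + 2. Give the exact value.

999/2

Set the curves equal: 2*t**3 + 3*t**2 - 45*t - 38 = 3*t**2 - 3*t + 2, so 2*t**3 - 42*t - 40 = 0, which factors as 2*(t - 5)*(t + 1)*(t + 4) = 0. The curves meet at t = -4, -1, 5.
On [-4, -1], w = 2*t**3 + 3*t**2 - 45*t - 38 is on top; that piece has area ∫[-4,-1] (2*t**3 - 42*t - 40) dt = 135/2.
On [-1, 5], w = 3*t**2 - 3*t + 2 is on top; that piece has area ∫[-1,5] (-(2*t**3 - 42*t - 40)) dt = 432.
Total enclosed area = 135/2 + 432 = 999/2.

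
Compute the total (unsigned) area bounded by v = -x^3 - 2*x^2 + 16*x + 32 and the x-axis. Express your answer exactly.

568/3

The curve meets the x-axis where -x^3 - 2*x^2 + 16*x + 32 = 0, i.e. -(x - 4)*(x + 2)*(x + 4) = 0, at x = -4, -2, 4.
On [-4, -2] the curve lies below the axis; ∫[-4,-2] (-x^3 - 2*x^2 + 16*x + 32) dx = -28/3, giving area 28/3.
On [-2, 4] the curve lies above the axis; ∫[-2,4] (-x^3 - 2*x^2 + 16*x + 32) dx = 180, giving area 180.
Total area = 28/3 + 180 = 568/3.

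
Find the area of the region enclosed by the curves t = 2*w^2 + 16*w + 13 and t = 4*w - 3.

8/3

Both boundary curves give t as a function of w, so integrate with respect to w. Setting them equal: 2*w^2 + 12*w + 16 = 0, i.e. 2*(w + 2)*(w + 4) = 0, so they meet at w = -4, -2.
For w in [-4, -2], t = 2*w^2 + 16*w + 13 is on the left; area = ∫[-4,-2] (-(2*w^2 + 12*w + 16)) dw = 8/3.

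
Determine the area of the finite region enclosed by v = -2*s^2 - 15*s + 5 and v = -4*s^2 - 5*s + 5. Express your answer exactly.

125/3

Set the curves equal: -2*s^2 - 15*s + 5 = -4*s^2 - 5*s + 5, so 2*s^2 - 10*s = 0, which factors as 2*s*(s - 5) = 0. The curves meet at s = 0, 5.
On [0, 5], v = -4*s^2 - 5*s + 5 is on top; that piece has area ∫[0,5] (-(2*s^2 - 10*s)) ds = 125/3.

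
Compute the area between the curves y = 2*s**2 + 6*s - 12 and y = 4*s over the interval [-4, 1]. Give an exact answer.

43

The difference (2*s**2 + 6*s - 12) - (4*s) = 2*s**2 + 2*s - 12 changes sign at s = -3 inside [-4, 1], so split the integral there.
∫[-4,-3] (2*s**2 + 2*s - 12) ds = 17/3.
∫[-3,1] (2*s**2 + 2*s - 12) ds = -112/3; the area of that piece is 112/3.
Total area = 17/3 + 112/3 = 43.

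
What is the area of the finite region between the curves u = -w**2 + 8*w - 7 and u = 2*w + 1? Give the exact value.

Both boundary curves give u as a function of w, so integrate with respect to w. Setting them equal: -w**2 + 6*w - 8 = 0, i.e. -(w - 4)*(w - 2) = 0, so they meet at w = 2, 4.
For w in [2, 4], u = -w**2 + 8*w - 7 is on the right; area = ∫[2,4] (-w**2 + 6*w - 8) dw = 4/3.

4/3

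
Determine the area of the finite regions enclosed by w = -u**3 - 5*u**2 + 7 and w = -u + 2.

Set the curves equal: -u**3 - 5*u**2 + 7 = -u + 2, so -u**3 - 5*u**2 + u + 5 = 0, which factors as -(u - 1)*(u + 1)*(u + 5) = 0. The curves meet at u = -5, -1, 1.
On [-5, -1], w = -u + 2 is on top; that piece has area ∫[-5,-1] (-(-u**3 - 5*u**2 + u + 5)) du = 128/3.
On [-1, 1], w = -u**3 - 5*u**2 + 7 is on top; that piece has area ∫[-1,1] (-u**3 - 5*u**2 + u + 5) du = 20/3.
Total enclosed area = 128/3 + 20/3 = 148/3.

148/3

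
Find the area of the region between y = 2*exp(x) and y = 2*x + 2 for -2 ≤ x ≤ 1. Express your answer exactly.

-3 - 2*exp(-2) + 2*exp(1)

On [-2, 1], (2*exp(x)) - (2*x + 2) = -2*x + 2*exp(x) - 2 is ≥ 0 throughout, so the area is a single integral of |-2*x + 2*exp(x) - 2|.
∫[-2,1] (-2*x + 2*exp(x) - 2) dx = -3 - 2*exp(-2) + 2*exp(1).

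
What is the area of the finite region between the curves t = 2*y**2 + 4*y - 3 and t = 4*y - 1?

Both boundary curves give t as a function of y, so integrate with respect to y. Setting them equal: 2*y**2 - 2 = 0, i.e. 2*(y - 1)*(y + 1) = 0, so they meet at y = -1, 1.
For y in [-1, 1], t = 2*y**2 + 4*y - 3 is on the left; area = ∫[-1,1] (-(2*y**2 - 2)) dy = 8/3.

8/3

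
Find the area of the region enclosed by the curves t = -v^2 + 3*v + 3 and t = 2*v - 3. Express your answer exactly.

125/6

Both boundary curves give t as a function of v, so integrate with respect to v. Setting them equal: -v^2 + v + 6 = 0, i.e. -(v - 3)*(v + 2) = 0, so they meet at v = -2, 3.
For v in [-2, 3], t = -v^2 + 3*v + 3 is on the right; area = ∫[-2,3] (-v^2 + v + 6) dv = 125/6.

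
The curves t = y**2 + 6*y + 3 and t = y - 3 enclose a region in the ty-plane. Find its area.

Both boundary curves give t as a function of y, so integrate with respect to y. Setting them equal: y**2 + 5*y + 6 = 0, i.e. (y + 2)*(y + 3) = 0, so they meet at y = -3, -2.
For y in [-3, -2], t = y**2 + 6*y + 3 is on the left; area = ∫[-3,-2] (-(y**2 + 5*y + 6)) dy = 1/6.

1/6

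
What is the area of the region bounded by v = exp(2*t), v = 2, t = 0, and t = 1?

-7/2 + 2*log(2) + exp(2)/2

The difference (exp(2*t)) - (2) = exp(2*t) - 2 changes sign at t = log(2)/2 inside [0, 1], so split the integral there.
∫[0,log(2)/2] (exp(2*t) - 2) dt = 1/2 - log(2); the area of that piece is -1/2 + log(2).
∫[log(2)/2,1] (exp(2*t) - 2) dt = -3 + log(2) + exp(2)/2.
Total area = (-1/2 + log(2)) + (-3 + log(2) + exp(2)/2) = -7/2 + 2*log(2) + exp(2)/2.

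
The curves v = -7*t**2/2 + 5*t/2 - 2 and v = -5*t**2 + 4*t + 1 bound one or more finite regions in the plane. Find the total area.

Set the curves equal: -7*t**2/2 + 5*t/2 - 2 = -5*t**2 + 4*t + 1, so 3*t**2/2 - 3*t/2 - 3 = 0, which factors as 3*(t - 2)*(t + 1)/2 = 0. The curves meet at t = -1, 2.
On [-1, 2], v = -5*t**2 + 4*t + 1 is on top; that piece has area ∫[-1,2] (-(3*t**2/2 - 3*t/2 - 3)) dt = 27/4.

27/4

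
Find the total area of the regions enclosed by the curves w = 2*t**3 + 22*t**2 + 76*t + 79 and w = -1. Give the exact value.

37/6

Set the curves equal: 2*t**3 + 22*t**2 + 76*t + 79 = -1, so 2*t**3 + 22*t**2 + 76*t + 80 = 0, which factors as 2*(t + 2)*(t + 4)*(t + 5) = 0. The curves meet at t = -5, -4, -2.
On [-5, -4], w = 2*t**3 + 22*t**2 + 76*t + 79 is on top; that piece has area ∫[-5,-4] (2*t**3 + 22*t**2 + 76*t + 80) dt = 5/6.
On [-4, -2], w = -1 is on top; that piece has area ∫[-4,-2] (-(2*t**3 + 22*t**2 + 76*t + 80)) dt = 16/3.
Total enclosed area = 5/6 + 16/3 = 37/6.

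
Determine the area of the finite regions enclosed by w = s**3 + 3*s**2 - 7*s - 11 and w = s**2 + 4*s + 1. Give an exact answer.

Set the curves equal: s**3 + 3*s**2 - 7*s - 11 = s**2 + 4*s + 1, so s**3 + 2*s**2 - 11*s - 12 = 0, which factors as (s - 3)*(s + 1)*(s + 4) = 0. The curves meet at s = -4, -1, 3.
On [-4, -1], w = s**3 + 3*s**2 - 7*s - 11 is on top; that piece has area ∫[-4,-1] (s**3 + 2*s**2 - 11*s - 12) ds = 99/4.
On [-1, 3], w = s**2 + 4*s + 1 is on top; that piece has area ∫[-1,3] (-(s**3 + 2*s**2 - 11*s - 12)) ds = 160/3.
Total enclosed area = 99/4 + 160/3 = 937/12.

937/12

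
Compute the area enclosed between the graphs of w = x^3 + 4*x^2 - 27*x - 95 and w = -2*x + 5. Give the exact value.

4019/6

Set the curves equal: x^3 + 4*x^2 - 27*x - 95 = -2*x + 5, so x^3 + 4*x^2 - 25*x - 100 = 0, which factors as (x - 5)*(x + 4)*(x + 5) = 0. The curves meet at x = -5, -4, 5.
On [-5, -4], w = x^3 + 4*x^2 - 27*x - 95 is on top; that piece has area ∫[-5,-4] (x^3 + 4*x^2 - 25*x - 100) dx = 19/12.
On [-4, 5], w = -2*x + 5 is on top; that piece has area ∫[-4,5] (-(x^3 + 4*x^2 - 25*x - 100)) dx = 2673/4.
Total enclosed area = 19/12 + 2673/4 = 4019/6.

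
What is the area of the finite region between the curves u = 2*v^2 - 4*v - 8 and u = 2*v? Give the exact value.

125/3

Both boundary curves give u as a function of v, so integrate with respect to v. Setting them equal: 2*v^2 - 6*v - 8 = 0, i.e. 2*(v - 4)*(v + 1) = 0, so they meet at v = -1, 4.
For v in [-1, 4], u = 2*v^2 - 4*v - 8 is on the left; area = ∫[-1,4] (-(2*v^2 - 6*v - 8)) dv = 125/3.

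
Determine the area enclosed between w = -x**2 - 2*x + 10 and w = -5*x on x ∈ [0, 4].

128/3

On [0, 4], (-x**2 - 2*x + 10) - (-5*x) = -x**2 + 3*x + 10 is ≥ 0 throughout, so the area is a single integral of |-x**2 + 3*x + 10|.
∫[0,4] (-x**2 + 3*x + 10) dx = 128/3.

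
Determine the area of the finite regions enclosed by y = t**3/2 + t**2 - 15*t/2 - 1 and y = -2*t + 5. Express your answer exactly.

Set the curves equal: t**3/2 + t**2 - 15*t/2 - 1 = -2*t + 5, so t**3/2 + t**2 - 11*t/2 - 6 = 0, which factors as (t - 3)*(t + 1)*(t + 4)/2 = 0. The curves meet at t = -4, -1, 3.
On [-4, -1], y = t**3/2 + t**2 - 15*t/2 - 1 is on top; that piece has area ∫[-4,-1] (t**3/2 + t**2 - 11*t/2 - 6) dt = 99/8.
On [-1, 3], y = -2*t + 5 is on top; that piece has area ∫[-1,3] (-(t**3/2 + t**2 - 11*t/2 - 6)) dt = 80/3.
Total enclosed area = 99/8 + 80/3 = 937/24.

937/24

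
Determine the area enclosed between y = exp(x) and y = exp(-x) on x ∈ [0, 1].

On [0, 1], (exp(x)) - (exp(-x)) = exp(x) - exp(-x) is ≥ 0 throughout, so the area is a single integral of |exp(x) - exp(-x)|.
∫[0,1] (exp(x) - exp(-x)) dx = -2 + exp(-1) + exp(1).

-2 + exp(-1) + exp(1)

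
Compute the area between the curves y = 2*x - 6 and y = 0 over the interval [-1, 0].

On [-1, 0], (2*x - 6) - (0) = 2*x - 6 is ≤ 0 throughout, so the area is a single integral of |2*x - 6|.
∫[-1,0] (2*x - 6) dx = -7; the area of that piece is 7.

7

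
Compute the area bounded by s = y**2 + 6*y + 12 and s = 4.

Both boundary curves give s as a function of y, so integrate with respect to y. Setting them equal: y**2 + 6*y + 8 = 0, i.e. (y + 2)*(y + 4) = 0, so they meet at y = -4, -2.
For y in [-4, -2], s = y**2 + 6*y + 12 is on the left; area = ∫[-4,-2] (-(y**2 + 6*y + 8)) dy = 4/3.

4/3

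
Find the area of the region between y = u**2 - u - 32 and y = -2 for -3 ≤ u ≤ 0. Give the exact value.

153/2

On [-3, 0], (u**2 - u - 32) - (-2) = u**2 - u - 30 is ≤ 0 throughout, so the area is a single integral of |u**2 - u - 30|.
∫[-3,0] (u**2 - u - 30) du = -153/2; the area of that piece is 153/2.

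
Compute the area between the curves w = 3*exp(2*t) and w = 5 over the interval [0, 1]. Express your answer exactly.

The difference (3*exp(2*t)) - (5) = 3*exp(2*t) - 5 changes sign at t = -log(3)/2 + log(5)/2 inside [0, 1], so split the integral there.
∫[0,-log(3)/2 + log(5)/2] (3*exp(2*t) - 5) dt = log(9*sqrt(15)/125) + 1; the area of that piece is -1 + log(25*sqrt(15)/27).
∫[-log(3)/2 + log(5)/2,1] (3*exp(2*t) - 5) dt = -15/2 - 5*log(3)/2 + 5*log(5)/2 + 3*exp(2)/2.
Total area = (-1 + log(25*sqrt(15)/27)) + (-15/2 - 5*log(3)/2 + 5*log(5)/2 + 3*exp(2)/2) = -17/2 - 11*log(3)/2 + log(15)/2 + 9*log(5)/2 + 3*exp(2)/2.

-17/2 - 11*log(3)/2 + log(15)/2 + 9*log(5)/2 + 3*exp(2)/2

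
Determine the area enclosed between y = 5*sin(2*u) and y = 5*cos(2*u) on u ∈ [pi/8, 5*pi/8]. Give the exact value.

On [pi/8, 5*pi/8], (5*sin(2*u)) - (5*cos(2*u)) = 5*sin(2*u) - 5*cos(2*u) is ≥ 0 throughout, so the area is a single integral of |5*sin(2*u) - 5*cos(2*u)|.
∫[pi/8,5*pi/8] (5*sin(2*u) - 5*cos(2*u)) du = 5*sqrt(2).

5*sqrt(2)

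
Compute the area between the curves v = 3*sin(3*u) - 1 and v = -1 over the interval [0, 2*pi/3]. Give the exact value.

The difference (3*sin(3*u) - 1) - (-1) = 3*sin(3*u) changes sign at u = pi/3 inside [0, 2*pi/3], so split the integral there.
∫[0,pi/3] (3*sin(3*u)) du = 2.
∫[pi/3,2*pi/3] (3*sin(3*u)) du = -2; the area of that piece is 2.
Total area = 2 + 2 = 4.

4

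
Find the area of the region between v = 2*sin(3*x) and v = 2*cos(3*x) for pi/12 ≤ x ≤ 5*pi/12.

On [pi/12, 5*pi/12], (2*sin(3*x)) - (2*cos(3*x)) = 2*sin(3*x) - 2*cos(3*x) is ≥ 0 throughout, so the area is a single integral of |2*sin(3*x) - 2*cos(3*x)|.
∫[pi/12,5*pi/12] (2*sin(3*x) - 2*cos(3*x)) dx = 4*sqrt(2)/3.

4*sqrt(2)/3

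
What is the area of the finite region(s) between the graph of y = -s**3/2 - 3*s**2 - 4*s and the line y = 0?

4

The curve meets the s-axis where -s**3/2 - 3*s**2 - 4*s = 0, i.e. -s*(s + 2)*(s + 4)/2 = 0, at s = -4, -2, 0.
On [-4, -2] the curve lies below the axis; ∫[-4,-2] (-s**3/2 - 3*s**2 - 4*s) ds = -2, giving area 2.
On [-2, 0] the curve lies above the axis; ∫[-2,0] (-s**3/2 - 3*s**2 - 4*s) ds = 2, giving area 2.
Total area = 2 + 2 = 4.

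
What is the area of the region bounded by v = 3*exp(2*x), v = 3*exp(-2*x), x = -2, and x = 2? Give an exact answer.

The difference (3*exp(2*x)) - (3*exp(-2*x)) = 3*exp(2*x) - 3*exp(-2*x) changes sign at x = 0 inside [-2, 2], so split the integral there.
∫[-2,0] (3*exp(2*x) - 3*exp(-2*x)) dx = -3*exp(4)/2 - 3*exp(-4)/2 + 3; the area of that piece is -3 + 3*exp(-4)/2 + 3*exp(4)/2.
∫[0,2] (3*exp(2*x) - 3*exp(-2*x)) dx = -3 + 3*exp(-4)/2 + 3*exp(4)/2.
Total area = (-3 + 3*exp(-4)/2 + 3*exp(4)/2) + (-3 + 3*exp(-4)/2 + 3*exp(4)/2) = -6 + 3*exp(-4) + 3*exp(4).

-6 + 3*exp(-4) + 3*exp(4)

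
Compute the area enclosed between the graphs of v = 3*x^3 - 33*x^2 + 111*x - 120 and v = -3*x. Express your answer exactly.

Set the curves equal: 3*x^3 - 33*x^2 + 111*x - 120 = -3*x, so 3*x^3 - 33*x^2 + 114*x - 120 = 0, which factors as 3*(x - 5)*(x - 4)*(x - 2) = 0. The curves meet at x = 2, 4, 5.
On [2, 4], v = 3*x^3 - 33*x^2 + 111*x - 120 is on top; that piece has area ∫[2,4] (3*x^3 - 33*x^2 + 114*x - 120) dx = 8.
On [4, 5], v = -3*x is on top; that piece has area ∫[4,5] (-(3*x^3 - 33*x^2 + 114*x - 120)) dx = 5/4.
Total enclosed area = 8 + 5/4 = 37/4.

37/4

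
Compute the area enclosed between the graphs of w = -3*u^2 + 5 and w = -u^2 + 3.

Set the curves equal: -3*u^2 + 5 = -u^2 + 3, so -2*u^2 + 2 = 0, which factors as -2*(u - 1)*(u + 1) = 0. The curves meet at u = -1, 1.
On [-1, 1], w = -3*u^2 + 5 is on top; that piece has area ∫[-1,1] (-2*u^2 + 2) du = 8/3.

8/3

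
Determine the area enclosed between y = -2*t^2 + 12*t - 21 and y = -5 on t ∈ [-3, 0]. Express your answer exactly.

On [-3, 0], (-2*t^2 + 12*t - 21) - (-5) = -2*t^2 + 12*t - 16 is ≤ 0 throughout, so the area is a single integral of |-2*t^2 + 12*t - 16|.
∫[-3,0] (-2*t^2 + 12*t - 16) dt = -120; the area of that piece is 120.

120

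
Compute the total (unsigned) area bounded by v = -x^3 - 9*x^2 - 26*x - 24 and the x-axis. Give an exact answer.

1/2

The curve meets the x-axis where -x^3 - 9*x^2 - 26*x - 24 = 0, i.e. -(x + 2)*(x + 3)*(x + 4) = 0, at x = -4, -3, -2.
On [-4, -3] the curve lies below the axis; ∫[-4,-3] (-x^3 - 9*x^2 - 26*x - 24) dx = -1/4, giving area 1/4.
On [-3, -2] the curve lies above the axis; ∫[-3,-2] (-x^3 - 9*x^2 - 26*x - 24) dx = 1/4, giving area 1/4.
Total area = 1/4 + 1/4 = 1/2.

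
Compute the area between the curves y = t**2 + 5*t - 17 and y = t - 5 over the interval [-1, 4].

The difference (t**2 + 5*t - 17) - (t - 5) = t**2 + 4*t - 12 changes sign at t = 2 inside [-1, 4], so split the integral there.
∫[-1,2] (t**2 + 4*t - 12) dt = -27; the area of that piece is 27.
∫[2,4] (t**2 + 4*t - 12) dt = 56/3.
Total area = 27 + 56/3 = 137/3.

137/3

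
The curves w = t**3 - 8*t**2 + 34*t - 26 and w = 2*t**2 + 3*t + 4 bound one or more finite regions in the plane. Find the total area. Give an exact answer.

Set the curves equal: t**3 - 8*t**2 + 34*t - 26 = 2*t**2 + 3*t + 4, so t**3 - 10*t**2 + 31*t - 30 = 0, which factors as (t - 5)*(t - 3)*(t - 2) = 0. The curves meet at t = 2, 3, 5.
On [2, 3], w = t**3 - 8*t**2 + 34*t - 26 is on top; that piece has area ∫[2,3] (t**3 - 10*t**2 + 31*t - 30) dt = 5/12.
On [3, 5], w = 2*t**2 + 3*t + 4 is on top; that piece has area ∫[3,5] (-(t**3 - 10*t**2 + 31*t - 30)) dt = 8/3.
Total enclosed area = 5/12 + 8/3 = 37/12.

37/12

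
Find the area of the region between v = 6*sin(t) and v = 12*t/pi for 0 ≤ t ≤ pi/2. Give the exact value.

6 - 3*pi/2

On [0, pi/2], (6*sin(t)) - (12*t/pi) = -12*t/pi + 6*sin(t) is ≥ 0 throughout, so the area is a single integral of |-12*t/pi + 6*sin(t)|.
∫[0,pi/2] (-12*t/pi + 6*sin(t)) dt = 6 - 3*pi/2.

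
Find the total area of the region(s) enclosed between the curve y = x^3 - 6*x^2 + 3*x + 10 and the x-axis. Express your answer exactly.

81/2

The curve meets the x-axis where x^3 - 6*x^2 + 3*x + 10 = 0, i.e. (x - 5)*(x - 2)*(x + 1) = 0, at x = -1, 2, 5.
On [-1, 2] the curve lies above the axis; ∫[-1,2] (x^3 - 6*x^2 + 3*x + 10) dx = 81/4, giving area 81/4.
On [2, 5] the curve lies below the axis; ∫[2,5] (x^3 - 6*x^2 + 3*x + 10) dx = -81/4, giving area 81/4.
Total area = 81/4 + 81/4 = 81/2.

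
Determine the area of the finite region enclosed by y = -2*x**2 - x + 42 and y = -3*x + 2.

243

Set the curves equal: -2*x**2 - x + 42 = -3*x + 2, so -2*x**2 + 2*x + 40 = 0, which factors as -2*(x - 5)*(x + 4) = 0. The curves meet at x = -4, 5.
On [-4, 5], y = -2*x**2 - x + 42 is on top; that piece has area ∫[-4,5] (-2*x**2 + 2*x + 40) dx = 243.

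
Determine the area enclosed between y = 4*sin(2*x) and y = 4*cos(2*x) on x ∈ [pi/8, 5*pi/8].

On [pi/8, 5*pi/8], (4*sin(2*x)) - (4*cos(2*x)) = 4*sin(2*x) - 4*cos(2*x) is ≥ 0 throughout, so the area is a single integral of |4*sin(2*x) - 4*cos(2*x)|.
∫[pi/8,5*pi/8] (4*sin(2*x) - 4*cos(2*x)) dx = 4*sqrt(2).

4*sqrt(2)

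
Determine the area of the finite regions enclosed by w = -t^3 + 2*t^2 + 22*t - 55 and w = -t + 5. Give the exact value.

5137/12

Set the curves equal: -t^3 + 2*t^2 + 22*t - 55 = -t + 5, so -t^3 + 2*t^2 + 23*t - 60 = 0, which factors as -(t - 4)*(t - 3)*(t + 5) = 0. The curves meet at t = -5, 3, 4.
On [-5, 3], w = -t + 5 is on top; that piece has area ∫[-5,3] (-(-t^3 + 2*t^2 + 23*t - 60)) dt = 1280/3.
On [3, 4], w = -t^3 + 2*t^2 + 22*t - 55 is on top; that piece has area ∫[3,4] (-t^3 + 2*t^2 + 23*t - 60) dt = 17/12.
Total enclosed area = 1280/3 + 17/12 = 5137/12.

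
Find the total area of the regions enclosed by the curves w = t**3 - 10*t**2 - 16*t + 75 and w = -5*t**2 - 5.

5137/12

Set the curves equal: t**3 - 10*t**2 - 16*t + 75 = -5*t**2 - 5, so t**3 - 5*t**2 - 16*t + 80 = 0, which factors as (t - 5)*(t - 4)*(t + 4) = 0. The curves meet at t = -4, 4, 5.
On [-4, 4], w = t**3 - 10*t**2 - 16*t + 75 is on top; that piece has area ∫[-4,4] (t**3 - 5*t**2 - 16*t + 80) dt = 1280/3.
On [4, 5], w = -5*t**2 - 5 is on top; that piece has area ∫[4,5] (-(t**3 - 5*t**2 - 16*t + 80)) dt = 17/12.
Total enclosed area = 1280/3 + 17/12 = 5137/12.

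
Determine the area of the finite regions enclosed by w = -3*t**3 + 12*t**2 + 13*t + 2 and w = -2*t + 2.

Set the curves equal: -3*t**3 + 12*t**2 + 13*t + 2 = -2*t + 2, so -3*t**3 + 12*t**2 + 15*t = 0, which factors as -3*t*(t - 5)*(t + 1) = 0. The curves meet at t = -1, 0, 5.
On [-1, 0], w = -2*t + 2 is on top; that piece has area ∫[-1,0] (-(-3*t**3 + 12*t**2 + 15*t)) dt = 11/4.
On [0, 5], w = -3*t**3 + 12*t**2 + 13*t + 2 is on top; that piece has area ∫[0,5] (-3*t**3 + 12*t**2 + 15*t) dt = 875/4.
Total enclosed area = 11/4 + 875/4 = 443/2.

443/2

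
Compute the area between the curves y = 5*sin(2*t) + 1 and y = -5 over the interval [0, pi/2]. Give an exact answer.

On [0, pi/2], (5*sin(2*t) + 1) - (-5) = 5*sin(2*t) + 6 is ≥ 0 throughout, so the area is a single integral of |5*sin(2*t) + 6|.
∫[0,pi/2] (5*sin(2*t) + 6) dt = 5 + 3*pi.

5 + 3*pi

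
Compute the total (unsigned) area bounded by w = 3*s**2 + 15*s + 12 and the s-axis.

27/2

The curve meets the s-axis where 3*s**2 + 15*s + 12 = 0, i.e. 3*(s + 1)*(s + 4) = 0, at s = -4, -1.
On [-4, -1] the curve lies below the axis; ∫[-4,-1] (3*s**2 + 15*s + 12) ds = -27/2, giving area 27/2.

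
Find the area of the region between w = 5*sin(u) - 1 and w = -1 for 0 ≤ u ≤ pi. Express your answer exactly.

10

On [0, pi], (5*sin(u) - 1) - (-1) = 5*sin(u) is ≥ 0 throughout, so the area is a single integral of |5*sin(u)|.
∫[0,pi] (5*sin(u)) du = 10.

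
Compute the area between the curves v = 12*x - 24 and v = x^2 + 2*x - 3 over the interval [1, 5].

The difference (12*x - 24) - (x^2 + 2*x - 3) = -x^2 + 10*x - 21 changes sign at x = 3 inside [1, 5], so split the integral there.
∫[1,3] (-x^2 + 10*x - 21) dx = -32/3; the area of that piece is 32/3.
∫[3,5] (-x^2 + 10*x - 21) dx = 16/3.
Total area = 32/3 + 16/3 = 16.

16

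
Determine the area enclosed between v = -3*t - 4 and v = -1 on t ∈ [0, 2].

On [0, 2], (-3*t - 4) - (-1) = -3*t - 3 is ≤ 0 throughout, so the area is a single integral of |-3*t - 3|.
∫[0,2] (-3*t - 3) dt = -12; the area of that piece is 12.

12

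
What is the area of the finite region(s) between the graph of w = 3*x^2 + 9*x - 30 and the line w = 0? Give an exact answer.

343/2

The curve meets the x-axis where 3*x^2 + 9*x - 30 = 0, i.e. 3*(x - 2)*(x + 5) = 0, at x = -5, 2.
On [-5, 2] the curve lies below the axis; ∫[-5,2] (3*x^2 + 9*x - 30) dx = -343/2, giving area 343/2.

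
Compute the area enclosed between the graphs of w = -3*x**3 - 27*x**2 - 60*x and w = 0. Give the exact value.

Set the curves equal: -3*x**3 - 27*x**2 - 60*x = 0, so -3*x**3 - 27*x**2 - 60*x = 0, which factors as -3*x*(x + 4)*(x + 5) = 0. The curves meet at x = -5, -4, 0.
On [-5, -4], w = 0 is on top; that piece has area ∫[-5,-4] (-(-3*x**3 - 27*x**2 - 60*x)) dx = 9/4.
On [-4, 0], w = -3*x**3 - 27*x**2 - 60*x is on top; that piece has area ∫[-4,0] (-3*x**3 - 27*x**2 - 60*x) dx = 96.
Total enclosed area = 9/4 + 96 = 393/4.

393/4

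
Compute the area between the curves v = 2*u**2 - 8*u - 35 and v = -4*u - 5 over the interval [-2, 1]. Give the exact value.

78

On [-2, 1], (2*u**2 - 8*u - 35) - (-4*u - 5) = 2*u**2 - 4*u - 30 is ≤ 0 throughout, so the area is a single integral of |2*u**2 - 4*u - 30|.
∫[-2,1] (2*u**2 - 4*u - 30) du = -78; the area of that piece is 78.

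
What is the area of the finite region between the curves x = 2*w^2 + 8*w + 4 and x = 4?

Both boundary curves give x as a function of w, so integrate with respect to w. Setting them equal: 2*w^2 + 8*w = 0, i.e. 2*w*(w + 4) = 0, so they meet at w = -4, 0.
For w in [-4, 0], x = 2*w^2 + 8*w + 4 is on the left; area = ∫[-4,0] (-(2*w^2 + 8*w)) dw = 64/3.

64/3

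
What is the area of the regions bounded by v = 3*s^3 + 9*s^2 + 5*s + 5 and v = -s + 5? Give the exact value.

3/2

Set the curves equal: 3*s^3 + 9*s^2 + 5*s + 5 = -s + 5, so 3*s^3 + 9*s^2 + 6*s = 0, which factors as 3*s*(s + 1)*(s + 2) = 0. The curves meet at s = -2, -1, 0.
On [-2, -1], v = 3*s^3 + 9*s^2 + 5*s + 5 is on top; that piece has area ∫[-2,-1] (3*s^3 + 9*s^2 + 6*s) ds = 3/4.
On [-1, 0], v = -s + 5 is on top; that piece has area ∫[-1,0] (-(3*s^3 + 9*s^2 + 6*s)) ds = 3/4.
Total enclosed area = 3/4 + 3/4 = 3/2.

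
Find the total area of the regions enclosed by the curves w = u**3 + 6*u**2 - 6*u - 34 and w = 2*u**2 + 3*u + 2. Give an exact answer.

1741/12

Set the curves equal: u**3 + 6*u**2 - 6*u - 34 = 2*u**2 + 3*u + 2, so u**3 + 4*u**2 - 9*u - 36 = 0, which factors as (u - 3)*(u + 3)*(u + 4) = 0. The curves meet at u = -4, -3, 3.
On [-4, -3], w = u**3 + 6*u**2 - 6*u - 34 is on top; that piece has area ∫[-4,-3] (u**3 + 4*u**2 - 9*u - 36) du = 13/12.
On [-3, 3], w = 2*u**2 + 3*u + 2 is on top; that piece has area ∫[-3,3] (-(u**3 + 4*u**2 - 9*u - 36)) du = 144.
Total enclosed area = 13/12 + 144 = 1741/12.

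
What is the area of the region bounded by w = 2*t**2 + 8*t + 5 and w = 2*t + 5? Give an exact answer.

9

Set the curves equal: 2*t**2 + 8*t + 5 = 2*t + 5, so 2*t**2 + 6*t = 0, which factors as 2*t*(t + 3) = 0. The curves meet at t = -3, 0.
On [-3, 0], w = 2*t + 5 is on top; that piece has area ∫[-3,0] (-(2*t**2 + 6*t)) dt = 9.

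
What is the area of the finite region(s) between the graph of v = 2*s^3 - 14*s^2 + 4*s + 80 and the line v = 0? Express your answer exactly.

1741/6

The curve meets the s-axis where 2*s^3 - 14*s^2 + 4*s + 80 = 0, i.e. 2*(s - 5)*(s - 4)*(s + 2) = 0, at s = -2, 4, 5.
On [-2, 4] the curve lies above the axis; ∫[-2,4] (2*s^3 - 14*s^2 + 4*s + 80) ds = 288, giving area 288.
On [4, 5] the curve lies below the axis; ∫[4,5] (2*s^3 - 14*s^2 + 4*s + 80) ds = -13/6, giving area 13/6.
Total area = 288 + 13/6 = 1741/6.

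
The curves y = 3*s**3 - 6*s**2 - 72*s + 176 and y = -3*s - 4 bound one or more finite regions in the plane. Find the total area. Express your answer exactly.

5137/4

Set the curves equal: 3*s**3 - 6*s**2 - 72*s + 176 = -3*s - 4, so 3*s**3 - 6*s**2 - 69*s + 180 = 0, which factors as 3*(s - 4)*(s - 3)*(s + 5) = 0. The curves meet at s = -5, 3, 4.
On [-5, 3], y = 3*s**3 - 6*s**2 - 72*s + 176 is on top; that piece has area ∫[-5,3] (3*s**3 - 6*s**2 - 69*s + 180) ds = 1280.
On [3, 4], y = -3*s - 4 is on top; that piece has area ∫[3,4] (-(3*s**3 - 6*s**2 - 69*s + 180)) ds = 17/4.
Total enclosed area = 1280 + 17/4 = 5137/4.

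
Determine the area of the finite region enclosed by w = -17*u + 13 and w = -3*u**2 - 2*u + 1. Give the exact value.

27/2

Set the curves equal: -17*u + 13 = -3*u**2 - 2*u + 1, so 3*u**2 - 15*u + 12 = 0, which factors as 3*(u - 4)*(u - 1) = 0. The curves meet at u = 1, 4.
On [1, 4], w = -3*u**2 - 2*u + 1 is on top; that piece has area ∫[1,4] (-(3*u**2 - 15*u + 12)) du = 27/2.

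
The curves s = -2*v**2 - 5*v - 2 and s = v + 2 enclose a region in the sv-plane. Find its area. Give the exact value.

Both boundary curves give s as a function of v, so integrate with respect to v. Setting them equal: -2*v**2 - 6*v - 4 = 0, i.e. -2*(v + 1)*(v + 2) = 0, so they meet at v = -2, -1.
For v in [-2, -1], s = -2*v**2 - 5*v - 2 is on the right; area = ∫[-2,-1] (-2*v**2 - 6*v - 4) dv = 1/3.

1/3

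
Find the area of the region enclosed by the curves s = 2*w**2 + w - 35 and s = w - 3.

512/3

Both boundary curves give s as a function of w, so integrate with respect to w. Setting them equal: 2*w**2 - 32 = 0, i.e. 2*(w - 4)*(w + 4) = 0, so they meet at w = -4, 4.
For w in [-4, 4], s = 2*w**2 + w - 35 is on the left; area = ∫[-4,4] (-(2*w**2 - 32)) dw = 512/3.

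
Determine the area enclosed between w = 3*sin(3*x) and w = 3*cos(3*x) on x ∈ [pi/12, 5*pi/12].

2*sqrt(2)

On [pi/12, 5*pi/12], (3*sin(3*x)) - (3*cos(3*x)) = 3*sin(3*x) - 3*cos(3*x) is ≥ 0 throughout, so the area is a single integral of |3*sin(3*x) - 3*cos(3*x)|.
∫[pi/12,5*pi/12] (3*sin(3*x) - 3*cos(3*x)) dx = 2*sqrt(2).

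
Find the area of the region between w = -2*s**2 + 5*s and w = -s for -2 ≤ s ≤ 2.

The difference (-2*s**2 + 5*s) - (-s) = -2*s**2 + 6*s changes sign at s = 0 inside [-2, 2], so split the integral there.
∫[-2,0] (-2*s**2 + 6*s) ds = -52/3; the area of that piece is 52/3.
∫[0,2] (-2*s**2 + 6*s) ds = 20/3.
Total area = 52/3 + 20/3 = 24.

24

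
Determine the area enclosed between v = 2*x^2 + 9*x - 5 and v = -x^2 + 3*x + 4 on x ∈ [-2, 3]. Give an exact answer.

59

The difference (2*x^2 + 9*x - 5) - (-x^2 + 3*x + 4) = 3*x^2 + 6*x - 9 changes sign at x = 1 inside [-2, 3], so split the integral there.
∫[-2,1] (3*x^2 + 6*x - 9) dx = -27; the area of that piece is 27.
∫[1,3] (3*x^2 + 6*x - 9) dx = 32.
Total area = 27 + 32 = 59.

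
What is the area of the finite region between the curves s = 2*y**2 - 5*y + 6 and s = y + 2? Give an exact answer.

Both boundary curves give s as a function of y, so integrate with respect to y. Setting them equal: 2*y**2 - 6*y + 4 = 0, i.e. 2*(y - 2)*(y - 1) = 0, so they meet at y = 1, 2.
For y in [1, 2], s = 2*y**2 - 5*y + 6 is on the left; area = ∫[1,2] (-(2*y**2 - 6*y + 4)) dy = 1/3.

1/3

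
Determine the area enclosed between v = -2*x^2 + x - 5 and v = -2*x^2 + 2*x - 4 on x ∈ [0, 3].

On [0, 3], (-2*x^2 + x - 5) - (-2*x^2 + 2*x - 4) = -x - 1 is ≤ 0 throughout, so the area is a single integral of |-x - 1|.
∫[0,3] (-x - 1) dx = -15/2; the area of that piece is 15/2.

15/2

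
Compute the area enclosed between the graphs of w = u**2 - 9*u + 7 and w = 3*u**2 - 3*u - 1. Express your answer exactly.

Set the curves equal: u**2 - 9*u + 7 = 3*u**2 - 3*u - 1, so -2*u**2 - 6*u + 8 = 0, which factors as -2*(u - 1)*(u + 4) = 0. The curves meet at u = -4, 1.
On [-4, 1], w = u**2 - 9*u + 7 is on top; that piece has area ∫[-4,1] (-2*u**2 - 6*u + 8) du = 125/3.

125/3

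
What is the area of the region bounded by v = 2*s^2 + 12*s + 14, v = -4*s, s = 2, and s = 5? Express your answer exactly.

On [2, 5], (2*s^2 + 12*s + 14) - (-4*s) = 2*s^2 + 16*s + 14 is ≥ 0 throughout, so the area is a single integral of |2*s^2 + 16*s + 14|.
∫[2,5] (2*s^2 + 16*s + 14) ds = 288.

288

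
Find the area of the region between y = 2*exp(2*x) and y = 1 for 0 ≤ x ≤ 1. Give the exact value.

-2 + exp(2)

On [0, 1], (2*exp(2*x)) - (1) = 2*exp(2*x) - 1 is ≥ 0 throughout, so the area is a single integral of |2*exp(2*x) - 1|.
∫[0,1] (2*exp(2*x) - 1) dx = -2 + exp(2).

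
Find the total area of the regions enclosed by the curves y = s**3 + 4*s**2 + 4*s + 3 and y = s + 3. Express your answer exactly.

37/12

Set the curves equal: s**3 + 4*s**2 + 4*s + 3 = s + 3, so s**3 + 4*s**2 + 3*s = 0, which factors as s*(s + 1)*(s + 3) = 0. The curves meet at s = -3, -1, 0.
On [-3, -1], y = s**3 + 4*s**2 + 4*s + 3 is on top; that piece has area ∫[-3,-1] (s**3 + 4*s**2 + 3*s) ds = 8/3.
On [-1, 0], y = s + 3 is on top; that piece has area ∫[-1,0] (-(s**3 + 4*s**2 + 3*s)) ds = 5/12.
Total enclosed area = 8/3 + 5/12 = 37/12.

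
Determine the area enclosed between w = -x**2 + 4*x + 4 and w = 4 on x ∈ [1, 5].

The difference (-x**2 + 4*x + 4) - (4) = -x**2 + 4*x changes sign at x = 4 inside [1, 5], so split the integral there.
∫[1,4] (-x**2 + 4*x) dx = 9.
∫[4,5] (-x**2 + 4*x) dx = -7/3; the area of that piece is 7/3.
Total area = 9 + 7/3 = 34/3.

34/3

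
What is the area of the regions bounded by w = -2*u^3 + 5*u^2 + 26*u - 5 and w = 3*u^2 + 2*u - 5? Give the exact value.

Set the curves equal: -2*u^3 + 5*u^2 + 26*u - 5 = 3*u^2 + 2*u - 5, so -2*u^3 + 2*u^2 + 24*u = 0, which factors as -2*u*(u - 4)*(u + 3) = 0. The curves meet at u = -3, 0, 4.
On [-3, 0], w = 3*u^2 + 2*u - 5 is on top; that piece has area ∫[-3,0] (-(-2*u^3 + 2*u^2 + 24*u)) du = 99/2.
On [0, 4], w = -2*u^3 + 5*u^2 + 26*u - 5 is on top; that piece has area ∫[0,4] (-2*u^3 + 2*u^2 + 24*u) du = 320/3.
Total enclosed area = 99/2 + 320/3 = 937/6.

937/6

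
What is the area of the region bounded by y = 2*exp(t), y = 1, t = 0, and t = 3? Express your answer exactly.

On [0, 3], (2*exp(t)) - (1) = 2*exp(t) - 1 is ≥ 0 throughout, so the area is a single integral of |2*exp(t) - 1|.
∫[0,3] (2*exp(t) - 1) dt = -5 + 2*exp(3).

-5 + 2*exp(3)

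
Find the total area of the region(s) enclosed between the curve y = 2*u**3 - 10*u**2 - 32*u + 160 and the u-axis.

The curve meets the u-axis where 2*u**3 - 10*u**2 - 32*u + 160 = 0, i.e. 2*(u - 5)*(u - 4)*(u + 4) = 0, at u = -4, 4, 5.
On [-4, 4] the curve lies above the axis; ∫[-4,4] (2*u**3 - 10*u**2 - 32*u + 160) du = 2560/3, giving area 2560/3.
On [4, 5] the curve lies below the axis; ∫[4,5] (2*u**3 - 10*u**2 - 32*u + 160) du = -17/6, giving area 17/6.
Total area = 2560/3 + 17/6 = 5137/6.

5137/6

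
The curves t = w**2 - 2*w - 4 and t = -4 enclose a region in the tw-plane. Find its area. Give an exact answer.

Both boundary curves give t as a function of w, so integrate with respect to w. Setting them equal: w**2 - 2*w = 0, i.e. w*(w - 2) = 0, so they meet at w = 0, 2.
For w in [0, 2], t = w**2 - 2*w - 4 is on the left; area = ∫[0,2] (-(w**2 - 2*w)) dw = 4/3.

4/3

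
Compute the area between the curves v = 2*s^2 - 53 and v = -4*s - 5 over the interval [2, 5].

136/3

The difference (2*s^2 - 53) - (-4*s - 5) = 2*s^2 + 4*s - 48 changes sign at s = 4 inside [2, 5], so split the integral there.
∫[2,4] (2*s^2 + 4*s - 48) ds = -104/3; the area of that piece is 104/3.
∫[4,5] (2*s^2 + 4*s - 48) ds = 32/3.
Total area = 104/3 + 32/3 = 136/3.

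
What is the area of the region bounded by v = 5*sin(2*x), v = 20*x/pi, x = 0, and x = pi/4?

On [0, pi/4], (5*sin(2*x)) - (20*x/pi) = -20*x/pi + 5*sin(2*x) is ≥ 0 throughout, so the area is a single integral of |-20*x/pi + 5*sin(2*x)|.
∫[0,pi/4] (-20*x/pi + 5*sin(2*x)) dx = 5/2 - 5*pi/8.

5/2 - 5*pi/8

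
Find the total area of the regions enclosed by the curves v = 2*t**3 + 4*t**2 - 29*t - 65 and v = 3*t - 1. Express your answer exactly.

Set the curves equal: 2*t**3 + 4*t**2 - 29*t - 65 = 3*t - 1, so 2*t**3 + 4*t**2 - 32*t - 64 = 0, which factors as 2*(t - 4)*(t + 2)*(t + 4) = 0. The curves meet at t = -4, -2, 4.
On [-4, -2], v = 2*t**3 + 4*t**2 - 29*t - 65 is on top; that piece has area ∫[-4,-2] (2*t**3 + 4*t**2 - 32*t - 64) dt = 56/3.
On [-2, 4], v = 3*t - 1 is on top; that piece has area ∫[-2,4] (-(2*t**3 + 4*t**2 - 32*t - 64)) dt = 360.
Total enclosed area = 56/3 + 360 = 1136/3.

1136/3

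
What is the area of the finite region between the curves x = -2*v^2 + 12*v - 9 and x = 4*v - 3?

Both boundary curves give x as a function of v, so integrate with respect to v. Setting them equal: -2*v^2 + 8*v - 6 = 0, i.e. -2*(v - 3)*(v - 1) = 0, so they meet at v = 1, 3.
For v in [1, 3], x = -2*v^2 + 12*v - 9 is on the right; area = ∫[1,3] (-2*v^2 + 8*v - 6) dv = 8/3.

8/3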